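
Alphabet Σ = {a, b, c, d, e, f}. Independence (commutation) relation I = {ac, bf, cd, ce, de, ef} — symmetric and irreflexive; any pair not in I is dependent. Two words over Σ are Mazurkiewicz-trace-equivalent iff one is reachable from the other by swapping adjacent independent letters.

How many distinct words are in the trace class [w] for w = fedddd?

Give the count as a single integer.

#0=f has no predecessor
#1=e has no predecessor
#2=d depends on [0:f]
#3=d depends on [2:d]
#4=d depends on [3:d]
#5=d depends on [4:d]
sources: [0:f, 1:e]
N(rest) = Σ N(rest − s) over sources s of rest; N(one piece) = 1:
  size 1 → [1]=1  [5]=1
  size 2 → [1,5]=2  [4,5]=1
  size 3 → [1,4,5]=3  [3,4,5]=1
  size 4 → [1,3,4,5]=4  [2,3,4,5]=1
  first=0(f) contributes 5
  first=1(e) contributes 1
|[w]| = 6

6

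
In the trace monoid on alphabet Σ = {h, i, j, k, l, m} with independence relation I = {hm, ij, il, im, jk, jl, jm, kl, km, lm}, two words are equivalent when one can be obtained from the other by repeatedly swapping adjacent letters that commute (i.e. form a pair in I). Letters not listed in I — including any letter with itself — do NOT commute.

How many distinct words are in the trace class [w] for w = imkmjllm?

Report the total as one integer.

drop 0:i onto floor
drop 1:m onto floor
drop 2:k onto {0:i}
drop 3:m onto {1:m}
drop 4:j onto floor
drop 5:l onto floor
drop 6:l onto {5:l}
drop 7:m onto {3:m}
ground layer = {0:i, 1:m, 4:j, 5:l}
drop-orders for the pieces not yet dropped (sum over which currently-grounded one goes next):
  1 to go: {2} 1  {4} 1  {6} 1  {7} 1
  2 to go: {0,2} 1  {2,4} 2  {2,6} 2  {2,7} 2  {3,7} 1  {4,6} 2  {4,7} 2  {5,6} 1  {6,7} 2
  3 to go: {0,2,4} 3  {0,2,6} 3  {0,2,7} 3  {1,3,7} 1  {2,3,7} 3  {2,4,6} 6  {2,4,7} 6  {2,5,6} 3  {2,6,7} 6  {3,4,7} 3  {3,6,7} 3  {4,5,6} 3  {4,6,7} 6  {5,6,7} 3
  4 to go: {0,2,3,7} 6  {0,2,4,6} 12  {0,2,4,7} 12  {0,2,5,6} 6  {0,2,6,7} 12  {1,2,3,7} 4  {1,3,4,7} 4  {1,3,6,7} 4  {2,3,4,7} 12  {2,3,6,7} 12  {2,4,5,6} 12  {2,4,6,7} 24  {2,5,6,7} 12  {3,4,6,7} 12  {3,5,6,7} 6  {4,5,6,7} 12
  5 to go: {0,1,2,3,7} 10  {0,2,3,4,7} 30  {0,2,3,6,7} 30  {0,2,4,5,6} 30  {0,2,4,6,7} 60  {0,2,5,6,7} 30  {1,2,3,4,7} 20  {1,2,3,6,7} 20  {1,3,4,6,7} 20  {1,3,5,6,7} 10  {2,3,4,6,7} 60  {2,3,5,6,7} 30  {2,4,5,6,7} 60  {3,4,5,6,7} 30
  6 to go: {0,1,2,3,4,7} 60  {0,1,2,3,6,7} 60  {0,2,3,4,6,7} 180  {0,2,3,5,6,7} 90  {0,2,4,5,6,7} 180  {1,2,3,4,6,7} 120  {1,2,3,5,6,7} 60  {1,3,4,5,6,7} 60  {2,3,4,5,6,7} 180
  if 0:i drops first: 420 orders
  if 1:m drops first: 630 orders
  if 4:j drops first: 210 orders
  if 5:l drops first: 420 orders
heap linearizations: 1680

1680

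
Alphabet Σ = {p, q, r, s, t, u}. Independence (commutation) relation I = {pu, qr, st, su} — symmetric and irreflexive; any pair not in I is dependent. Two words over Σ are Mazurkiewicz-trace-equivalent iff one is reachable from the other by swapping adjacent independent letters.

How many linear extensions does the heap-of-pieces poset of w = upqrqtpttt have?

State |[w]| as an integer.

drop 0:u onto floor
drop 1:p onto floor
drop 2:q onto {0:u, 1:p}
drop 3:r onto {0:u, 1:p}
drop 4:q onto {2:q}
drop 5:t onto {3:r, 4:q}
drop 6:p onto {5:t}
drop 7:t onto {6:p}
drop 8:t onto {7:t}
drop 9:t onto {8:t}
ground layer = {0:u, 1:p}
drop-orders for the pieces not yet dropped (sum over which currently-grounded one goes next):
  1 to go: {9} 1
  2 to go: {8,9} 1
  3 to go: {7,8,9} 1
  4 to go: {6,7,8,9} 1
  5 to go: {5,6,7,8,9} 1
  6 to go: {3,5,6,7,8,9} 1  {4,5,6,7,8,9} 1
  7 to go: {2,4,5,6,7,8,9} 1  {3,4,5,6,7,8,9} 2
  8 to go: {2,3,4,5,6,7,8,9} 3
  if 0:u drops first: 3 orders
  if 1:p drops first: 3 orders
heap linearizations: 6

6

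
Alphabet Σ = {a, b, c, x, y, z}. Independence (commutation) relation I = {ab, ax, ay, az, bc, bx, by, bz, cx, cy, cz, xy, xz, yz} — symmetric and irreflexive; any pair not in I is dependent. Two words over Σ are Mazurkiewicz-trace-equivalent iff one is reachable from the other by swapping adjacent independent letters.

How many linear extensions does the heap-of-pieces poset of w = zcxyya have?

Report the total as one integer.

180

0(z) covers ∅
1(c) covers ∅
2(x) covers ∅
3(y) covers ∅
4(y) covers 3:y
5(a) covers 1:c
floor of heap: 0:z, 1:c, 2:x, 3:y
completions by unplaced set U, small U first (add the entries for U minus each lowest piece of U):
  |U|=1: {0}:1  {2}:1  {4}:1  {5}:1
  |U|=2: {0,2}:2  {0,4}:2  {0,5}:2  {1,5}:1  {2,4}:2  {2,5}:2  {3,4}:1  {4,5}:2
  |U|=3: {0,1,5}:3  {0,2,4}:6  {0,2,5}:6  {0,3,4}:3  {0,4,5}:6  {1,2,5}:3  {1,4,5}:3  {2,3,4}:3  {2,4,5}:6  {3,4,5}:3
  |U|=4: {0,1,2,5}:12  {0,1,4,5}:12  {0,2,3,4}:12  {0,2,4,5}:24  {0,3,4,5}:12  {1,2,4,5}:12  {1,3,4,5}:6  {2,3,4,5}:12
  start at 0(z): 30
  start at 1(c): 60
  start at 2(x): 30
  start at 3(y): 60
sum over floor = 180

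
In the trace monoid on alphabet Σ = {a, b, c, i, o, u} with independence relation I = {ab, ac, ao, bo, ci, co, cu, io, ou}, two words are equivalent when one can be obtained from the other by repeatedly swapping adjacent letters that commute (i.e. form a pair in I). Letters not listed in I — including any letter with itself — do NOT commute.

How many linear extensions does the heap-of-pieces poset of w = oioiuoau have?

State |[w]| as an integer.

0(o) covers ∅
1(i) covers ∅
2(o) covers 0:o
3(i) covers 1:i
4(u) covers 3:i
5(o) covers 2:o
6(a) covers 4:u
7(u) covers 6:a
floor of heap: 0:o, 1:i
completions by unplaced set U, small U first (add the entries for U minus each lowest piece of U):
  |U|=1: {5}:1  {7}:1
  |U|=2: {2,5}:1  {5,7}:2  {6,7}:1
  |U|=3: {0,2,5}:1  {2,5,7}:3  {4,6,7}:1  {5,6,7}:3
  |U|=4: {0,2,5,7}:4  {2,5,6,7}:6  {3,4,6,7}:1  {4,5,6,7}:4
  |U|=5: {0,2,5,6,7}:10  {1,3,4,6,7}:1  {2,4,5,6,7}:10  {3,4,5,6,7}:5
  |U|=6: {0,2,4,5,6,7}:20  {1,3,4,5,6,7}:6  {2,3,4,5,6,7}:15
  start at 0(o): 21
  start at 1(i): 35
sum over floor = 56

56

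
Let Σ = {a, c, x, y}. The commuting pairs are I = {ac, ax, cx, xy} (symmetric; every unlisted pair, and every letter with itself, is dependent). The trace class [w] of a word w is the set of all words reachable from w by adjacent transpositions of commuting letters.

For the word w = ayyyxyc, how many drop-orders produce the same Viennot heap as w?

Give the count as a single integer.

7

drop 0:a onto floor
drop 1:y onto {0:a}
drop 2:y onto {1:y}
drop 3:y onto {2:y}
drop 4:x onto floor
drop 5:y onto {3:y}
drop 6:c onto {5:y}
ground layer = {0:a, 4:x}
drop-orders for the pieces not yet dropped (sum over which currently-grounded one goes next):
  1 to go: {4} 1  {6} 1
  2 to go: {4,6} 2  {5,6} 1
  3 to go: {3,5,6} 1  {4,5,6} 3
  4 to go: {2,3,5,6} 1  {3,4,5,6} 4
  5 to go: {1,2,3,5,6} 1  {2,3,4,5,6} 5
  if 0:a drops first: 6 orders
  if 4:x drops first: 1 orders
heap linearizations: 7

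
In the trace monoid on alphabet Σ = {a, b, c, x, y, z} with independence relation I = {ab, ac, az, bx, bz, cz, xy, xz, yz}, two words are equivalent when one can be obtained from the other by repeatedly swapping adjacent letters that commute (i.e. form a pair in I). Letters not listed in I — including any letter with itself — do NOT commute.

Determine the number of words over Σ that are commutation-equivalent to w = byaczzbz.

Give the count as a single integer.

168

drop 0:b onto floor
drop 1:y onto {0:b}
drop 2:a onto {1:y}
drop 3:c onto {1:y}
drop 4:z onto floor
drop 5:z onto {4:z}
drop 6:b onto {3:c}
drop 7:z onto {5:z}
ground layer = {0:b, 4:z}
drop-orders for the pieces not yet dropped (sum over which currently-grounded one goes next):
  1 to go: {2} 1  {6} 1  {7} 1
  2 to go: {2,6} 2  {2,7} 2  {3,6} 1  {5,7} 1  {6,7} 2
  3 to go: {2,3,6} 3  {2,5,7} 3  {2,6,7} 6  {3,6,7} 3  {4,5,7} 1  {5,6,7} 3
  4 to go: {1,2,3,6} 3  {2,3,6,7} 12  {2,4,5,7} 4  {2,5,6,7} 12  {3,5,6,7} 6  {4,5,6,7} 4
  5 to go: {0,1,2,3,6} 3  {1,2,3,6,7} 15  {2,3,5,6,7} 30  {2,4,5,6,7} 20  {3,4,5,6,7} 10
  6 to go: {0,1,2,3,6,7} 18  {1,2,3,5,6,7} 45  {2,3,4,5,6,7} 60
  if 0:b drops first: 105 orders
  if 4:z drops first: 63 orders
heap linearizations: 168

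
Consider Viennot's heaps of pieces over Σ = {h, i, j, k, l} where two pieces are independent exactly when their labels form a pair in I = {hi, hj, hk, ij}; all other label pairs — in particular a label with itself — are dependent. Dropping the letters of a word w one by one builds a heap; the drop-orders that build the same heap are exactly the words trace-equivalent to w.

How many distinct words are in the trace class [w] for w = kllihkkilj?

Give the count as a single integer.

5

#0=k has no predecessor
#1=l depends on [0:k]
#2=l depends on [1:l]
#3=i depends on [2:l]
#4=h depends on [2:l]
#5=k depends on [3:i]
#6=k depends on [5:k]
#7=i depends on [6:k]
#8=l depends on [4:h, 7:i]
#9=j depends on [8:l]
sources: [0:k]
N(rest) = Σ N(rest − s) over sources s of rest; N(one piece) = 1:
  size 1 → [9]=1
  size 2 → [8,9]=1
  size 3 → [4,8,9]=1  [7,8,9]=1
  size 4 → [4,7,8,9]=2  [6,7,8,9]=1
  size 5 → [4,6,7,8,9]=3  [5,6,7,8,9]=1
  size 6 → [3,5,6,7,8,9]=1  [4,5,6,7,8,9]=4
  size 7 → [3,4,5,6,7,8,9]=5
  size 8 → [2,3,4,5,6,7,8,9]=5
  first=0(k) contributes 5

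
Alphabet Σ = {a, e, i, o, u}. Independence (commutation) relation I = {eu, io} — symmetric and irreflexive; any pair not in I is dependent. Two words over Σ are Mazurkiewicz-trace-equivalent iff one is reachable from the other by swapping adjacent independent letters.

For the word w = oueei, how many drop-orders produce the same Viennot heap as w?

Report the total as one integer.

#0=o has no predecessor
#1=u depends on [0:o]
#2=e depends on [0:o]
#3=e depends on [2:e]
#4=i depends on [1:u, 3:e]
sources: [0:o]
N(rest) = Σ N(rest − s) over sources s of rest; N(one piece) = 1:
  size 1 → [4]=1
  size 2 → [1,4]=1  [3,4]=1
  size 3 → [1,3,4]=2  [2,3,4]=1
  first=0(o) contributes 3

3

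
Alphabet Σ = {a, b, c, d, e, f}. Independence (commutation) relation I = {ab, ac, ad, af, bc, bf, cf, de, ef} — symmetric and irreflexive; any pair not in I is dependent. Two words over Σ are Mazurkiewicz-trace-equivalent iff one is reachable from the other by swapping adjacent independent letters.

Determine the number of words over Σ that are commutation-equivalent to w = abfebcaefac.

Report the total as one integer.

0(a) covers ∅
1(b) covers ∅
2(f) covers ∅
3(e) covers 0:a, 1:b
4(b) covers 3:e
5(c) covers 3:e
6(a) covers 3:e
7(e) covers 4:b, 5:c, 6:a
8(f) covers 2:f
9(a) covers 7:e
10(c) covers 7:e
floor of heap: 0:a, 1:b, 2:f
completions by unplaced set U, small U first (add the entries for U minus each lowest piece of U):
  |U|=1: {8}:1  {9}:1  {10}:1
  |U|=2: {2,8}:1  {8,9}:2  {8,10}:2  {9,10}:2
  |U|=3: {2,8,9}:3  {2,8,10}:3  {7,9,10}:2  {8,9,10}:6
  |U|=4: {2,8,9,10}:12  {4,7,9,10}:2  {5,7,9,10}:2  {6,7,9,10}:2  {7,8,9,10}:8
  |U|=5: {2,7,8,9,10}:20  {4,5,7,9,10}:4  {4,6,7,9,10}:4  {4,7,8,9,10}:10  {5,6,7,9,10}:4  {5,7,8,9,10}:10  {6,7,8,9,10}:10
  |U|=6: {2,4,7,8,9,10}:30  {2,5,7,8,9,10}:30  {2,6,7,8,9,10}:30  {4,5,6,7,9,10}:12  {4,5,7,8,9,10}:24  {4,6,7,8,9,10}:24  {5,6,7,8,9,10}:24
  |U|=7: {2,4,5,7,8,9,10}:84  {2,4,6,7,8,9,10}:84  {2,5,6,7,8,9,10}:84  {3,4,5,6,7,9,10}:12  {4,5,6,7,8,9,10}:84
  |U|=8: {0,3,4,5,6,7,9,10}:12  {1,3,4,5,6,7,9,10}:12  {2,4,5,6,7,8,9,10}:336  {3,4,5,6,7,8,9,10}:96
  |U|=9: {0,1,3,4,5,6,7,9,10}:24  {0,3,4,5,6,7,8,9,10}:108  {1,3,4,5,6,7,8,9,10}:108  {2,3,4,5,6,7,8,9,10}:432
  start at 0(a): 540
  start at 1(b): 540
  start at 2(f): 240
sum over floor = 1320

1320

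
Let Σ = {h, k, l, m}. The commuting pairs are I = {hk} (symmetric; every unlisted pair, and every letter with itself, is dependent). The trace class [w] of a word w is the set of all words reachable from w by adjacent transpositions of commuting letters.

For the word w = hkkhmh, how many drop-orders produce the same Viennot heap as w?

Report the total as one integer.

6

0(h) covers ∅
1(k) covers ∅
2(k) covers 1:k
3(h) covers 0:h
4(m) covers 2:k, 3:h
5(h) covers 4:m
floor of heap: 0:h, 1:k
completions by unplaced set U, small U first (add the entries for U minus each lowest piece of U):
  |U|=1: {5}:1
  |U|=2: {4,5}:1
  |U|=3: {2,4,5}:1  {3,4,5}:1
  |U|=4: {0,3,4,5}:1  {1,2,4,5}:1  {2,3,4,5}:2
  start at 0(h): 3
  start at 1(k): 3
sum over floor = 6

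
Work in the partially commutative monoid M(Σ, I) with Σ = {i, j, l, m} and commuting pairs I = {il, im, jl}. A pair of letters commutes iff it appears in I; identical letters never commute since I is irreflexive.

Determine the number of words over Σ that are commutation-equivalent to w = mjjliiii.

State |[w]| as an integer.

piece 0:m — minimal
piece 1:j rests on {0:m}
piece 2:j rests on {1:j}
piece 3:l rests on {0:m}
piece 4:i rests on {2:j}
piece 5:i rests on {4:i}
piece 6:i rests on {5:i}
piece 7:i rests on {6:i}
minimal pieces: {0:m}
ways to finish when only these pieces remain (= sum over removing one remaining piece with nothing left below it):
  1 left: {3}→1  {7}→1
  2 left: {3,7}→2  {6,7}→1
  3 left: {3,6,7}→3  {5,6,7}→1
  4 left: {3,5,6,7}→4  {4,5,6,7}→1
  5 left: {2,4,5,6,7}→1  {3,4,5,6,7}→5
  6 left: {1,2,4,5,6,7}→1  {2,3,4,5,6,7}→6
  placing 0:m first → 7 extensions

7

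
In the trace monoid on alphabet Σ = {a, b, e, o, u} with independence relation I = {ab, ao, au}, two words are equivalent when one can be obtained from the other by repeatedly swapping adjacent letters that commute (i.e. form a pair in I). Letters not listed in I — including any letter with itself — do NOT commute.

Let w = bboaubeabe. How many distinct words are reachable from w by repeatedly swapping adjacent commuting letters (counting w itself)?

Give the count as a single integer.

drop 0:b onto floor
drop 1:b onto {0:b}
drop 2:o onto {1:b}
drop 3:a onto floor
drop 4:u onto {2:o}
drop 5:b onto {4:u}
drop 6:e onto {3:a, 5:b}
drop 7:a onto {6:e}
drop 8:b onto {6:e}
drop 9:e onto {7:a, 8:b}
ground layer = {0:b, 3:a}
drop-orders for the pieces not yet dropped (sum over which currently-grounded one goes next):
  1 to go: {9} 1
  2 to go: {7,9} 1  {8,9} 1
  3 to go: {7,8,9} 2
  4 to go: {6,7,8,9} 2
  5 to go: {3,6,7,8,9} 2  {5,6,7,8,9} 2
  6 to go: {3,5,6,7,8,9} 4  {4,5,6,7,8,9} 2
  7 to go: {2,4,5,6,7,8,9} 2  {3,4,5,6,7,8,9} 6
  8 to go: {1,2,4,5,6,7,8,9} 2  {2,3,4,5,6,7,8,9} 8
  if 0:b drops first: 10 orders
  if 3:a drops first: 2 orders
heap linearizations: 12

12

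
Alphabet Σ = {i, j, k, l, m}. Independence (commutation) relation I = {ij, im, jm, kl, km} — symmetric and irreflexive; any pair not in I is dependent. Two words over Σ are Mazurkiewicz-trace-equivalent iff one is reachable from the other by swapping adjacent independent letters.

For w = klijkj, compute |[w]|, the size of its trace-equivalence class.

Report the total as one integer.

drop 0:k onto floor
drop 1:l onto floor
drop 2:i onto {0:k, 1:l}
drop 3:j onto {0:k, 1:l}
drop 4:k onto {2:i, 3:j}
drop 5:j onto {4:k}
ground layer = {0:k, 1:l}
drop-orders for the pieces not yet dropped (sum over which currently-grounded one goes next):
  1 to go: {5} 1
  2 to go: {4,5} 1
  3 to go: {2,4,5} 1  {3,4,5} 1
  4 to go: {2,3,4,5} 2
  if 0:k drops first: 2 orders
  if 1:l drops first: 2 orders
heap linearizations: 4

4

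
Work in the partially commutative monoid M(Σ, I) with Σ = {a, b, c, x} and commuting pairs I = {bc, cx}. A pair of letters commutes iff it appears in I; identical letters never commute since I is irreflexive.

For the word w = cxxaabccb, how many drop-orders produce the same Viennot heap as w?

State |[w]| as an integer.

18

piece 0:c — minimal
piece 1:x — minimal
piece 2:x rests on {1:x}
piece 3:a rests on {0:c, 2:x}
piece 4:a rests on {3:a}
piece 5:b rests on {4:a}
piece 6:c rests on {4:a}
piece 7:c rests on {6:c}
piece 8:b rests on {5:b}
minimal pieces: {0:c, 1:x}
ways to finish when only these pieces remain (= sum over removing one remaining piece with nothing left below it):
  1 left: {7}→1  {8}→1
  2 left: {5,8}→1  {6,7}→1  {7,8}→2
  3 left: {5,7,8}→3  {6,7,8}→3
  4 left: {5,6,7,8}→6
  5 left: {4,5,6,7,8}→6
  6 left: {3,4,5,6,7,8}→6
  7 left: {0,3,4,5,6,7,8}→6  {2,3,4,5,6,7,8}→6
  placing 0:c first → 6 extensions
  placing 1:x first → 12 extensions
total linear extensions = 18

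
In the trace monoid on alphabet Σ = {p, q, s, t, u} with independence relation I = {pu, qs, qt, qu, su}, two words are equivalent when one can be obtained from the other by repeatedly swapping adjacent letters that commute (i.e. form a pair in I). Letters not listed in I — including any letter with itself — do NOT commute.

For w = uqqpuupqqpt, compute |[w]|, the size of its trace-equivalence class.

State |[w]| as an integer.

120

piece 0:u — minimal
piece 1:q — minimal
piece 2:q rests on {1:q}
piece 3:p rests on {2:q}
piece 4:u rests on {0:u}
piece 5:u rests on {4:u}
piece 6:p rests on {3:p}
piece 7:q rests on {6:p}
piece 8:q rests on {7:q}
piece 9:p rests on {8:q}
piece 10:t rests on {5:u, 9:p}
minimal pieces: {0:u, 1:q}
ways to finish when only these pieces remain (= sum over removing one remaining piece with nothing left below it):
  1 left: {10}→1
  2 left: {5,10}→1  {9,10}→1
  3 left: {4,5,10}→1  {5,9,10}→2  {8,9,10}→1
  4 left: {0,4,5,10}→1  {4,5,9,10}→3  {5,8,9,10}→3  {7,8,9,10}→1
  5 left: {0,4,5,9,10}→4  {4,5,8,9,10}→6  {5,7,8,9,10}→4  {6,7,8,9,10}→1
  6 left: {0,4,5,8,9,10}→10  {3,6,7,8,9,10}→1  {4,5,7,8,9,10}→10  {5,6,7,8,9,10}→5
  7 left: {0,4,5,7,8,9,10}→20  {2,3,6,7,8,9,10}→1  {3,5,6,7,8,9,10}→6  {4,5,6,7,8,9,10}→15
  8 left: {0,4,5,6,7,8,9,10}→35  {1,2,3,6,7,8,9,10}→1  {2,3,5,6,7,8,9,10}→7  {3,4,5,6,7,8,9,10}→21
  9 left: {0,3,4,5,6,7,8,9,10}→56  {1,2,3,5,6,7,8,9,10}→8  {2,3,4,5,6,7,8,9,10}→28
  placing 0:u first → 36 extensions
  placing 1:q first → 84 extensions
total linear extensions = 120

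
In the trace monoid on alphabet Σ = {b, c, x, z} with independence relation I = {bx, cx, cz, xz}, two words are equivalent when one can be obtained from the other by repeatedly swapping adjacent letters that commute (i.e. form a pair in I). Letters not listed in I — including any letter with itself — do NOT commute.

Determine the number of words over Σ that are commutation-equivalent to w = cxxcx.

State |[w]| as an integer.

10

piece 0:c — minimal
piece 1:x — minimal
piece 2:x rests on {1:x}
piece 3:c rests on {0:c}
piece 4:x rests on {2:x}
minimal pieces: {0:c, 1:x}
ways to finish when only these pieces remain (= sum over removing one remaining piece with nothing left below it):
  1 left: {3}→1  {4}→1
  2 left: {0,3}→1  {2,4}→1  {3,4}→2
  3 left: {0,3,4}→3  {1,2,4}→1  {2,3,4}→3
  placing 0:c first → 4 extensions
  placing 1:x first → 6 extensions
total linear extensions = 10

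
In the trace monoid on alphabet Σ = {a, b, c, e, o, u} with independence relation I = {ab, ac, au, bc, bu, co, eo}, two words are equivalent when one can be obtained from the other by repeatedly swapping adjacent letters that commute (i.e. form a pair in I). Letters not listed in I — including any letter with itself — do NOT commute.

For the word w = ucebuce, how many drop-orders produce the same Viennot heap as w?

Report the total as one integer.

3

0(u) covers ∅
1(c) covers 0:u
2(e) covers 1:c
3(b) covers 2:e
4(u) covers 2:e
5(c) covers 4:u
6(e) covers 3:b, 5:c
floor of heap: 0:u
completions by unplaced set U, small U first (add the entries for U minus each lowest piece of U):
  |U|=1: {6}:1
  |U|=2: {3,6}:1  {5,6}:1
  |U|=3: {3,5,6}:2  {4,5,6}:1
  |U|=4: {3,4,5,6}:3
  |U|=5: {2,3,4,5,6}:3
  start at 0(u): 3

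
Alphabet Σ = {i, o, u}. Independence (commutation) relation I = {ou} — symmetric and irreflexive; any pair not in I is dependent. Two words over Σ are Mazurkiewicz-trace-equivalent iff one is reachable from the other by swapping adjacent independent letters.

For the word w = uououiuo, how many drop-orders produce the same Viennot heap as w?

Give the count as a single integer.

20

drop 0:u onto floor
drop 1:o onto floor
drop 2:u onto {0:u}
drop 3:o onto {1:o}
drop 4:u onto {2:u}
drop 5:i onto {3:o, 4:u}
drop 6:u onto {5:i}
drop 7:o onto {5:i}
ground layer = {0:u, 1:o}
drop-orders for the pieces not yet dropped (sum over which currently-grounded one goes next):
  1 to go: {6} 1  {7} 1
  2 to go: {6,7} 2
  3 to go: {5,6,7} 2
  4 to go: {3,5,6,7} 2  {4,5,6,7} 2
  5 to go: {1,3,5,6,7} 2  {2,4,5,6,7} 2  {3,4,5,6,7} 4
  6 to go: {0,2,4,5,6,7} 2  {1,3,4,5,6,7} 6  {2,3,4,5,6,7} 6
  if 0:u drops first: 12 orders
  if 1:o drops first: 8 orders
heap linearizations: 20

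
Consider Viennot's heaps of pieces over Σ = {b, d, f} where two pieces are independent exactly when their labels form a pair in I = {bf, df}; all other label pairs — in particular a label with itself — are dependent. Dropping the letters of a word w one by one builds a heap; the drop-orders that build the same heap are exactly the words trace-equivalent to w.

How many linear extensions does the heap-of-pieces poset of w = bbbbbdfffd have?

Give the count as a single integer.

drop 0:b onto floor
drop 1:b onto {0:b}
drop 2:b onto {1:b}
drop 3:b onto {2:b}
drop 4:b onto {3:b}
drop 5:d onto {4:b}
drop 6:f onto floor
drop 7:f onto {6:f}
drop 8:f onto {7:f}
drop 9:d onto {5:d}
ground layer = {0:b, 6:f}
drop-orders for the pieces not yet dropped (sum over which currently-grounded one goes next):
  1 to go: {8} 1  {9} 1
  2 to go: {5,9} 1  {7,8} 1  {8,9} 2
  3 to go: {4,5,9} 1  {5,8,9} 3  {6,7,8} 1  {7,8,9} 3
  4 to go: {3,4,5,9} 1  {4,5,8,9} 4  {5,7,8,9} 6  {6,7,8,9} 4
  5 to go: {2,3,4,5,9} 1  {3,4,5,8,9} 5  {4,5,7,8,9} 10  {5,6,7,8,9} 10
  6 to go: {1,2,3,4,5,9} 1  {2,3,4,5,8,9} 6  {3,4,5,7,8,9} 15  {4,5,6,7,8,9} 20
  7 to go: {0,1,2,3,4,5,9} 1  {1,2,3,4,5,8,9} 7  {2,3,4,5,7,8,9} 21  {3,4,5,6,7,8,9} 35
  8 to go: {0,1,2,3,4,5,8,9} 8  {1,2,3,4,5,7,8,9} 28  {2,3,4,5,6,7,8,9} 56
  if 0:b drops first: 84 orders
  if 6:f drops first: 36 orders
heap linearizations: 120

120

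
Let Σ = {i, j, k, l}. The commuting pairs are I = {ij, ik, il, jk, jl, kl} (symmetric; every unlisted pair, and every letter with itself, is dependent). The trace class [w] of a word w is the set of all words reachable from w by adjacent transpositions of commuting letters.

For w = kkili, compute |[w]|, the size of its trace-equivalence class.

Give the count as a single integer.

30

#0=k has no predecessor
#1=k depends on [0:k]
#2=i has no predecessor
#3=l has no predecessor
#4=i depends on [2:i]
sources: [0:k, 2:i, 3:l]
N(rest) = Σ N(rest − s) over sources s of rest; N(one piece) = 1:
  size 1 → [1]=1  [3]=1  [4]=1
  size 2 → [0,1]=1  [1,3]=2  [1,4]=2  [2,4]=1  [3,4]=2
  size 3 → [0,1,3]=3  [0,1,4]=3  [1,2,4]=3  [1,3,4]=6  [2,3,4]=3
  first=0(k) contributes 12
  first=2(i) contributes 12
  first=3(l) contributes 6
|[w]| = 30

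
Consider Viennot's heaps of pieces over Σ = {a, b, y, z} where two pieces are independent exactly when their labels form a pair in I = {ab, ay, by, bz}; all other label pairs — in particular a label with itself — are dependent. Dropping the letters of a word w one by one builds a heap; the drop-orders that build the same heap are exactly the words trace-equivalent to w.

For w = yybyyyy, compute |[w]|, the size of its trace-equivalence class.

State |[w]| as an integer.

7

0(y) covers ∅
1(y) covers 0:y
2(b) covers ∅
3(y) covers 1:y
4(y) covers 3:y
5(y) covers 4:y
6(y) covers 5:y
floor of heap: 0:y, 2:b
completions by unplaced set U, small U first (add the entries for U minus each lowest piece of U):
  |U|=1: {2}:1  {6}:1
  |U|=2: {2,6}:2  {5,6}:1
  |U|=3: {2,5,6}:3  {4,5,6}:1
  |U|=4: {2,4,5,6}:4  {3,4,5,6}:1
  |U|=5: {1,3,4,5,6}:1  {2,3,4,5,6}:5
  start at 0(y): 6
  start at 2(b): 1
sum over floor = 7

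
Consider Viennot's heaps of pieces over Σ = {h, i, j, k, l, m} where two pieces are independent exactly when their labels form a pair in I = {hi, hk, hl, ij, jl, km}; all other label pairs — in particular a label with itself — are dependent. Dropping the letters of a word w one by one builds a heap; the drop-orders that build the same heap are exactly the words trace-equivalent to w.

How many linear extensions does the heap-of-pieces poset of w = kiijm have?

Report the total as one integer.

piece 0:k — minimal
piece 1:i rests on {0:k}
piece 2:i rests on {1:i}
piece 3:j rests on {0:k}
piece 4:m rests on {2:i, 3:j}
minimal pieces: {0:k}
ways to finish when only these pieces remain (= sum over removing one remaining piece with nothing left below it):
  1 left: {4}→1
  2 left: {2,4}→1  {3,4}→1
  3 left: {1,2,4}→1  {2,3,4}→2
  placing 0:k first → 3 extensions

3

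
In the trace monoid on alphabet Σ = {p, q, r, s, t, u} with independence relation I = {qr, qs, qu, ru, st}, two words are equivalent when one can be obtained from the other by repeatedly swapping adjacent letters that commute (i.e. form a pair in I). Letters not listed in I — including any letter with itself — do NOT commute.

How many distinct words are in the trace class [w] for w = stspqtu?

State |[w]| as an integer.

#0=s has no predecessor
#1=t has no predecessor
#2=s depends on [0:s]
#3=p depends on [1:t, 2:s]
#4=q depends on [3:p]
#5=t depends on [4:q]
#6=u depends on [5:t]
sources: [0:s, 1:t]
N(rest) = Σ N(rest − s) over sources s of rest; N(one piece) = 1:
  size 1 → [6]=1
  size 2 → [5,6]=1
  size 3 → [4,5,6]=1
  size 4 → [3,4,5,6]=1
  size 5 → [1,3,4,5,6]=1  [2,3,4,5,6]=1
  first=0(s) contributes 2
  first=1(t) contributes 1
|[w]| = 3

3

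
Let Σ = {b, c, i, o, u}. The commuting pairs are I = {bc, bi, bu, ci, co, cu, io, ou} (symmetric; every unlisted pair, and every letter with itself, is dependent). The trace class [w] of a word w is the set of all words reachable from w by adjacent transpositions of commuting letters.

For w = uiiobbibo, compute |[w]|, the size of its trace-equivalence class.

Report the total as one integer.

126

0(u) covers ∅
1(i) covers 0:u
2(i) covers 1:i
3(o) covers ∅
4(b) covers 3:o
5(b) covers 4:b
6(i) covers 2:i
7(b) covers 5:b
8(o) covers 7:b
floor of heap: 0:u, 3:o
completions by unplaced set U, small U first (add the entries for U minus each lowest piece of U):
  |U|=1: {6}:1  {8}:1
  |U|=2: {2,6}:1  {6,8}:2  {7,8}:1
  |U|=3: {1,2,6}:1  {2,6,8}:3  {5,7,8}:1  {6,7,8}:3
  |U|=4: {0,1,2,6}:1  {1,2,6,8}:4  {2,6,7,8}:6  {4,5,7,8}:1  {5,6,7,8}:4
  |U|=5: {0,1,2,6,8}:5  {1,2,6,7,8}:10  {2,5,6,7,8}:10  {3,4,5,7,8}:1  {4,5,6,7,8}:5
  |U|=6: {0,1,2,6,7,8}:15  {1,2,5,6,7,8}:20  {2,4,5,6,7,8}:15  {3,4,5,6,7,8}:6
  |U|=7: {0,1,2,5,6,7,8}:35  {1,2,4,5,6,7,8}:35  {2,3,4,5,6,7,8}:21
  start at 0(u): 56
  start at 3(o): 70
sum over floor = 126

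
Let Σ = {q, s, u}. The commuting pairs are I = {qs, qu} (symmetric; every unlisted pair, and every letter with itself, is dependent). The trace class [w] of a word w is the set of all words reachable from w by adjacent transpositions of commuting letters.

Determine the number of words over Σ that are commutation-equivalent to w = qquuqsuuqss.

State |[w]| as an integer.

piece 0:q — minimal
piece 1:q rests on {0:q}
piece 2:u — minimal
piece 3:u rests on {2:u}
piece 4:q rests on {1:q}
piece 5:s rests on {3:u}
piece 6:u rests on {5:s}
piece 7:u rests on {6:u}
piece 8:q rests on {4:q}
piece 9:s rests on {7:u}
piece 10:s rests on {9:s}
minimal pieces: {0:q, 2:u}
ways to finish when only these pieces remain (= sum over removing one remaining piece with nothing left below it):
  1 left: {8}→1  {10}→1
  2 left: {4,8}→1  {8,10}→2  {9,10}→1
  3 left: {1,4,8}→1  {4,8,10}→3  {7,9,10}→1  {8,9,10}→3
  4 left: {0,1,4,8}→1  {1,4,8,10}→4  {4,8,9,10}→6  {6,7,9,10}→1  {7,8,9,10}→4
  5 left: {0,1,4,8,10}→5  {1,4,8,9,10}→10  {4,7,8,9,10}→10  {5,6,7,9,10}→1  {6,7,8,9,10}→5
  6 left: {0,1,4,8,9,10}→15  {1,4,7,8,9,10}→20  {3,5,6,7,9,10}→1  {4,6,7,8,9,10}→15  {5,6,7,8,9,10}→6
  7 left: {0,1,4,7,8,9,10}→35  {1,4,6,7,8,9,10}→35  {2,3,5,6,7,9,10}→1  {3,5,6,7,8,9,10}→7  {4,5,6,7,8,9,10}→21
  8 left: {0,1,4,6,7,8,9,10}→70  {1,4,5,6,7,8,9,10}→56  {2,3,5,6,7,8,9,10}→8  {3,4,5,6,7,8,9,10}→28
  9 left: {0,1,4,5,6,7,8,9,10}→126  {1,3,4,5,6,7,8,9,10}→84  {2,3,4,5,6,7,8,9,10}→36
  placing 0:q first → 120 extensions
  placing 2:u first → 210 extensions
total linear extensions = 330

330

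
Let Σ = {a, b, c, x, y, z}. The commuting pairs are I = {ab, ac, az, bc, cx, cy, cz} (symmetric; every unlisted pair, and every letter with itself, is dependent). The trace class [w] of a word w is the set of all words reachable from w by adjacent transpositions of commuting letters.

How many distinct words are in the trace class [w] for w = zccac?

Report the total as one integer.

0(z) covers ∅
1(c) covers ∅
2(c) covers 1:c
3(a) covers ∅
4(c) covers 2:c
floor of heap: 0:z, 1:c, 3:a
completions by unplaced set U, small U first (add the entries for U minus each lowest piece of U):
  |U|=1: {0}:1  {3}:1  {4}:1
  |U|=2: {0,3}:2  {0,4}:2  {2,4}:1  {3,4}:2
  |U|=3: {0,2,4}:3  {0,3,4}:6  {1,2,4}:1  {2,3,4}:3
  start at 0(z): 4
  start at 1(c): 12
  start at 3(a): 4
sum over floor = 20

20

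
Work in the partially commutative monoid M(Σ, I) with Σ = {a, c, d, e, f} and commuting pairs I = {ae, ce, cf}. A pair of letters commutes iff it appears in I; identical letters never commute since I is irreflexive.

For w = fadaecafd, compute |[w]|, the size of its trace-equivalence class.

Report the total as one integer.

4

#0=f has no predecessor
#1=a depends on [0:f]
#2=d depends on [1:a]
#3=a depends on [2:d]
#4=e depends on [2:d]
#5=c depends on [3:a]
#6=a depends on [5:c]
#7=f depends on [4:e, 6:a]
#8=d depends on [7:f]
sources: [0:f]
N(rest) = Σ N(rest − s) over sources s of rest; N(one piece) = 1:
  size 1 → [8]=1
  size 2 → [7,8]=1
  size 3 → [4,7,8]=1  [6,7,8]=1
  size 4 → [4,6,7,8]=2  [5,6,7,8]=1
  size 5 → [3,5,6,7,8]=1  [4,5,6,7,8]=3
  size 6 → [3,4,5,6,7,8]=4
  size 7 → [2,3,4,5,6,7,8]=4
  first=0(f) contributes 4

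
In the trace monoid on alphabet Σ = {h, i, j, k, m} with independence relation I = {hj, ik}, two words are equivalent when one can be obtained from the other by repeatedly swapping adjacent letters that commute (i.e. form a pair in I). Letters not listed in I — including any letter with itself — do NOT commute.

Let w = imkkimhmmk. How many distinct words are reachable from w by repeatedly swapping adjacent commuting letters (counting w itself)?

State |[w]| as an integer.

3

piece 0:i — minimal
piece 1:m rests on {0:i}
piece 2:k rests on {1:m}
piece 3:k rests on {2:k}
piece 4:i rests on {1:m}
piece 5:m rests on {3:k, 4:i}
piece 6:h rests on {5:m}
piece 7:m rests on {6:h}
piece 8:m rests on {7:m}
piece 9:k rests on {8:m}
minimal pieces: {0:i}
ways to finish when only these pieces remain (= sum over removing one remaining piece with nothing left below it):
  1 left: {9}→1
  2 left: {8,9}→1
  3 left: {7,8,9}→1
  4 left: {6,7,8,9}→1
  5 left: {5,6,7,8,9}→1
  6 left: {3,5,6,7,8,9}→1  {4,5,6,7,8,9}→1
  7 left: {2,3,5,6,7,8,9}→1  {3,4,5,6,7,8,9}→2
  8 left: {2,3,4,5,6,7,8,9}→3
  placing 0:i first → 3 extensions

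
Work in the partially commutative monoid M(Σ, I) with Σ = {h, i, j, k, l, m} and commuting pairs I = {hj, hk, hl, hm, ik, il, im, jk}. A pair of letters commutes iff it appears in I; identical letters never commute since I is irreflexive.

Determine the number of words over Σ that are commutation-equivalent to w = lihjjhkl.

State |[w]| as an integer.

118

0(l) covers ∅
1(i) covers ∅
2(h) covers 1:i
3(j) covers 0:l, 1:i
4(j) covers 3:j
5(h) covers 2:h
6(k) covers 0:l
7(l) covers 4:j, 6:k
floor of heap: 0:l, 1:i
completions by unplaced set U, small U first (add the entries for U minus each lowest piece of U):
  |U|=1: {5}:1  {7}:1
  |U|=2: {2,5}:1  {4,7}:1  {5,7}:2  {6,7}:1
  |U|=3: {2,5,7}:3  {3,4,7}:1  {4,5,7}:3  {4,6,7}:2  {5,6,7}:3
  |U|=4: {2,4,5,7}:6  {2,5,6,7}:6  {3,4,5,7}:4  {3,4,6,7}:3  {4,5,6,7}:8
  |U|=5: {0,3,4,6,7}:3  {2,3,4,5,7}:10  {2,4,5,6,7}:20  {3,4,5,6,7}:15
  |U|=6: {0,3,4,5,6,7}:18  {1,2,3,4,5,7}:10  {2,3,4,5,6,7}:45
  start at 0(l): 55
  start at 1(i): 63
sum over floor = 118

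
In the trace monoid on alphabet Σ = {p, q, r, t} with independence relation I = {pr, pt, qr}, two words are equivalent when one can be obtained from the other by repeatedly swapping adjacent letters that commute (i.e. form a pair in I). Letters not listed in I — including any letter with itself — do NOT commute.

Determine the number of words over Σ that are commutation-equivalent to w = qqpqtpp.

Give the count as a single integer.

3

drop 0:q onto floor
drop 1:q onto {0:q}
drop 2:p onto {1:q}
drop 3:q onto {2:p}
drop 4:t onto {3:q}
drop 5:p onto {3:q}
drop 6:p onto {5:p}
ground layer = {0:q}
drop-orders for the pieces not yet dropped (sum over which currently-grounded one goes next):
  1 to go: {4} 1  {6} 1
  2 to go: {4,6} 2  {5,6} 1
  3 to go: {4,5,6} 3
  4 to go: {3,4,5,6} 3
  5 to go: {2,3,4,5,6} 3
  if 0:q drops first: 3 orders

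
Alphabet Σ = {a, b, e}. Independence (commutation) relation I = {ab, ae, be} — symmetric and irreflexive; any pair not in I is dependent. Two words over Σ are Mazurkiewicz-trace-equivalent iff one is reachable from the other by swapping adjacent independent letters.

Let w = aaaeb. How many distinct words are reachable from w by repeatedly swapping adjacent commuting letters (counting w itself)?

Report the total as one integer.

20

#0=a has no predecessor
#1=a depends on [0:a]
#2=a depends on [1:a]
#3=e has no predecessor
#4=b has no predecessor
sources: [0:a, 3:e, 4:b]
N(rest) = Σ N(rest − s) over sources s of rest; N(one piece) = 1:
  size 1 → [2]=1  [3]=1  [4]=1
  size 2 → [1,2]=1  [2,3]=2  [2,4]=2  [3,4]=2
  size 3 → [0,1,2]=1  [1,2,3]=3  [1,2,4]=3  [2,3,4]=6
  first=0(a) contributes 12
  first=3(e) contributes 4
  first=4(b) contributes 4
|[w]| = 20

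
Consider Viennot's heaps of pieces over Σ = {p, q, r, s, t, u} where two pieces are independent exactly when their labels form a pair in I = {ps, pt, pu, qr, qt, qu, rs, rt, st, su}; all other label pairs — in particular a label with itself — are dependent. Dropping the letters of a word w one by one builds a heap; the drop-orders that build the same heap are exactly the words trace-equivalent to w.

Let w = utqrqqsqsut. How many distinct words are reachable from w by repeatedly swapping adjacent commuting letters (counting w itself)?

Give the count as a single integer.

924

piece 0:u — minimal
piece 1:t rests on {0:u}
piece 2:q — minimal
piece 3:r rests on {0:u}
piece 4:q rests on {2:q}
piece 5:q rests on {4:q}
piece 6:s rests on {5:q}
piece 7:q rests on {6:s}
piece 8:s rests on {7:q}
piece 9:u rests on {1:t, 3:r}
piece 10:t rests on {9:u}
minimal pieces: {0:u, 2:q}
ways to finish when only these pieces remain (= sum over removing one remaining piece with nothing left below it):
  1 left: {8}→1  {10}→1
  2 left: {7,8}→1  {8,10}→2  {9,10}→1
  3 left: {1,9,10}→1  {3,9,10}→1  {6,7,8}→1  {7,8,10}→3  {8,9,10}→3
  4 left: {1,3,9,10}→2  {1,8,9,10}→4  {3,8,9,10}→4  {5,6,7,8}→1  {6,7,8,10}→4  {7,8,9,10}→6
  5 left: {0,1,3,9,10}→2  {1,3,8,9,10}→10  {1,7,8,9,10}→10  {3,7,8,9,10}→10  {4,5,6,7,8}→1  {5,6,7,8,10}→5  {6,7,8,9,10}→10
  6 left: {0,1,3,8,9,10}→12  {1,3,7,8,9,10}→30  {1,6,7,8,9,10}→20  {2,4,5,6,7,8}→1  {3,6,7,8,9,10}→20  {4,5,6,7,8,10}→6  {5,6,7,8,9,10}→15
  7 left: {0,1,3,7,8,9,10}→42  {1,3,6,7,8,9,10}→70  {1,5,6,7,8,9,10}→35  {2,4,5,6,7,8,10}→7  {3,5,6,7,8,9,10}→35  {4,5,6,7,8,9,10}→21
  8 left: {0,1,3,6,7,8,9,10}→112  {1,3,5,6,7,8,9,10}→140  {1,4,5,6,7,8,9,10}→56  {2,4,5,6,7,8,9,10}→28  {3,4,5,6,7,8,9,10}→56
  9 left: {0,1,3,5,6,7,8,9,10}→252  {1,2,4,5,6,7,8,9,10}→84  {1,3,4,5,6,7,8,9,10}→252  {2,3,4,5,6,7,8,9,10}→84
  placing 0:u first → 420 extensions
  placing 2:q first → 504 extensions
total linear extensions = 924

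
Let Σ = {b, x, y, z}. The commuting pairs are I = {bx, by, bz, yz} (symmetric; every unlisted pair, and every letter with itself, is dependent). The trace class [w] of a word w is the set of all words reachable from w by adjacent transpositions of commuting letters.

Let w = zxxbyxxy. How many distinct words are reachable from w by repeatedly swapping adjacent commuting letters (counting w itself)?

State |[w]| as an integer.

8

0(z) covers ∅
1(x) covers 0:z
2(x) covers 1:x
3(b) covers ∅
4(y) covers 2:x
5(x) covers 4:y
6(x) covers 5:x
7(y) covers 6:x
floor of heap: 0:z, 3:b
completions by unplaced set U, small U first (add the entries for U minus each lowest piece of U):
  |U|=1: {3}:1  {7}:1
  |U|=2: {3,7}:2  {6,7}:1
  |U|=3: {3,6,7}:3  {5,6,7}:1
  |U|=4: {3,5,6,7}:4  {4,5,6,7}:1
  |U|=5: {2,4,5,6,7}:1  {3,4,5,6,7}:5
  |U|=6: {1,2,4,5,6,7}:1  {2,3,4,5,6,7}:6
  start at 0(z): 7
  start at 3(b): 1
sum over floor = 8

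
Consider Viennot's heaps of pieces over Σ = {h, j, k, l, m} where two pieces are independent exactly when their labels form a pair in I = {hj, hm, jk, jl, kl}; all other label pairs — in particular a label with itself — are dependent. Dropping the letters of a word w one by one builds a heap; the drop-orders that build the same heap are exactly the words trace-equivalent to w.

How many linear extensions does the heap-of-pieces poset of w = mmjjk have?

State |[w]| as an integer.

#0=m has no predecessor
#1=m depends on [0:m]
#2=j depends on [1:m]
#3=j depends on [2:j]
#4=k depends on [1:m]
sources: [0:m]
N(rest) = Σ N(rest − s) over sources s of rest; N(one piece) = 1:
  size 1 → [3]=1  [4]=1
  size 2 → [2,3]=1  [3,4]=2
  size 3 → [2,3,4]=3
  first=0(m) contributes 3

3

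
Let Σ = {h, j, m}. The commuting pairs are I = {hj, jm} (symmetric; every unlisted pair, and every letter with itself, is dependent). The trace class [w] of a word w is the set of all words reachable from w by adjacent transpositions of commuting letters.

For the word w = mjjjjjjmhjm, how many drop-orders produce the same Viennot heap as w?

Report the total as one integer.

330

piece 0:m — minimal
piece 1:j — minimal
piece 2:j rests on {1:j}
piece 3:j rests on {2:j}
piece 4:j rests on {3:j}
piece 5:j rests on {4:j}
piece 6:j rests on {5:j}
piece 7:m rests on {0:m}
piece 8:h rests on {7:m}
piece 9:j rests on {6:j}
piece 10:m rests on {8:h}
minimal pieces: {0:m, 1:j}
ways to finish when only these pieces remain (= sum over removing one remaining piece with nothing left below it):
  1 left: {9}→1  {10}→1
  2 left: {6,9}→1  {8,10}→1  {9,10}→2
  3 left: {5,6,9}→1  {6,9,10}→3  {7,8,10}→1  {8,9,10}→3
  4 left: {0,7,8,10}→1  {4,5,6,9}→1  {5,6,9,10}→4  {6,8,9,10}→6  {7,8,9,10}→4
  5 left: {0,7,8,9,10}→5  {3,4,5,6,9}→1  {4,5,6,9,10}→5  {5,6,8,9,10}→10  {6,7,8,9,10}→10
  6 left: {0,6,7,8,9,10}→15  {2,3,4,5,6,9}→1  {3,4,5,6,9,10}→6  {4,5,6,8,9,10}→15  {5,6,7,8,9,10}→20
  7 left: {0,5,6,7,8,9,10}→35  {1,2,3,4,5,6,9}→1  {2,3,4,5,6,9,10}→7  {3,4,5,6,8,9,10}→21  {4,5,6,7,8,9,10}→35
  8 left: {0,4,5,6,7,8,9,10}→70  {1,2,3,4,5,6,9,10}→8  {2,3,4,5,6,8,9,10}→28  {3,4,5,6,7,8,9,10}→56
  9 left: {0,3,4,5,6,7,8,9,10}→126  {1,2,3,4,5,6,8,9,10}→36  {2,3,4,5,6,7,8,9,10}→84
  placing 0:m first → 120 extensions
  placing 1:j first → 210 extensions
total linear extensions = 330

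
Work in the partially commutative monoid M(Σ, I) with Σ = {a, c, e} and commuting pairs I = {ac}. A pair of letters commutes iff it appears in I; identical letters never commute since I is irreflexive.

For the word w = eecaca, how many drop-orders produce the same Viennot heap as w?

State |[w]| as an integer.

6

0(e) covers ∅
1(e) covers 0:e
2(c) covers 1:e
3(a) covers 1:e
4(c) covers 2:c
5(a) covers 3:a
floor of heap: 0:e
completions by unplaced set U, small U first (add the entries for U minus each lowest piece of U):
  |U|=1: {4}:1  {5}:1
  |U|=2: {2,4}:1  {3,5}:1  {4,5}:2
  |U|=3: {2,4,5}:3  {3,4,5}:3
  |U|=4: {2,3,4,5}:6
  start at 0(e): 6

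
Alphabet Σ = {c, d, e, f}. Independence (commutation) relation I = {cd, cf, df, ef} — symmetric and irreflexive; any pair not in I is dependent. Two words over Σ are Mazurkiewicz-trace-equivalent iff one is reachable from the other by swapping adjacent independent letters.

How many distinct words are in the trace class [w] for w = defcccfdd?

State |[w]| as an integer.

360

piece 0:d — minimal
piece 1:e rests on {0:d}
piece 2:f — minimal
piece 3:c rests on {1:e}
piece 4:c rests on {3:c}
piece 5:c rests on {4:c}
piece 6:f rests on {2:f}
piece 7:d rests on {1:e}
piece 8:d rests on {7:d}
minimal pieces: {0:d, 2:f}
ways to finish when only these pieces remain (= sum over removing one remaining piece with nothing left below it):
  1 left: {5}→1  {6}→1  {8}→1
  2 left: {2,6}→1  {4,5}→1  {5,6}→2  {5,8}→2  {6,8}→2  {7,8}→1
  3 left: {2,5,6}→3  {2,6,8}→3  {3,4,5}→1  {4,5,6}→3  {4,5,8}→3  {5,6,8}→6  {5,7,8}→3  {6,7,8}→3
  4 left: {2,4,5,6}→6  {2,5,6,8}→12  {2,6,7,8}→6  {3,4,5,6}→4  {3,4,5,8}→4  {4,5,6,8}→12  {4,5,7,8}→6  {5,6,7,8}→12
  5 left: {2,3,4,5,6}→10  {2,4,5,6,8}→30  {2,5,6,7,8}→30  {3,4,5,6,8}→20  {3,4,5,7,8}→10  {4,5,6,7,8}→30
  6 left: {1,3,4,5,7,8}→10  {2,3,4,5,6,8}→60  {2,4,5,6,7,8}→90  {3,4,5,6,7,8}→60
  7 left: {0,1,3,4,5,7,8}→10  {1,3,4,5,6,7,8}→70  {2,3,4,5,6,7,8}→210
  placing 0:d first → 280 extensions
  placing 2:f first → 80 extensions
total linear extensions = 360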